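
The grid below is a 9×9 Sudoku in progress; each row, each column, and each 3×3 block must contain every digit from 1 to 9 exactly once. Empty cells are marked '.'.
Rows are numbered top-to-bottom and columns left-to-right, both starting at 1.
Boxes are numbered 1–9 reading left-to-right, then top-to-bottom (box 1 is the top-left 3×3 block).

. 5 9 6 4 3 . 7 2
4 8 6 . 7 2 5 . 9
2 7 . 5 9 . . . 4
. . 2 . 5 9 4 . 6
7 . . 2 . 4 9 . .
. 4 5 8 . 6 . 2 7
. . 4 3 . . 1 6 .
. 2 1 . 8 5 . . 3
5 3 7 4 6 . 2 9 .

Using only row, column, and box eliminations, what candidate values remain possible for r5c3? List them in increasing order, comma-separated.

Row 5 already contains {2, 4, 7, 9}.
Column 3 already contains {1, 2, 4, 5, 6, 7, 9}.
Its 3×3 block (box 4) already contains {2, 4, 5, 7}.
Removing those from 1–9 leaves {3, 8} as the candidates for r5c3.

3,8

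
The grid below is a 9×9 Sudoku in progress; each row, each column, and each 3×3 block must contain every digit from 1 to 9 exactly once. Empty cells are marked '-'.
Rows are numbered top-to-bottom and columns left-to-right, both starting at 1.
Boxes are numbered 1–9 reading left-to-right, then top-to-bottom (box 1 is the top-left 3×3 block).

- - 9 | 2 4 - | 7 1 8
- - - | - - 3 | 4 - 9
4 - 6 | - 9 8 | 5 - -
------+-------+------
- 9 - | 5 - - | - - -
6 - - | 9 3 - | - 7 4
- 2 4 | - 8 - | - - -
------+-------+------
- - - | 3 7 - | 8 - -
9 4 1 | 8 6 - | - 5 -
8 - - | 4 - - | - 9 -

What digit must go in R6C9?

5

Cell R6C9 itself could take any of {1, 3, 5, 6} by direct elimination.
Consider where 5 can go in box 6.
R4C7 is out (row 4 already has a 5). R4C8 is out (row 4 already has a 5). R4C9 is out (row 4 already has a 5). R5C7 is out (column 7 already has a 5). The remaining empty cells in box 6 are similarly blocked.
So the only cell in box 6 that can hold 5 is R6C9.
Therefore R6C9 = 5.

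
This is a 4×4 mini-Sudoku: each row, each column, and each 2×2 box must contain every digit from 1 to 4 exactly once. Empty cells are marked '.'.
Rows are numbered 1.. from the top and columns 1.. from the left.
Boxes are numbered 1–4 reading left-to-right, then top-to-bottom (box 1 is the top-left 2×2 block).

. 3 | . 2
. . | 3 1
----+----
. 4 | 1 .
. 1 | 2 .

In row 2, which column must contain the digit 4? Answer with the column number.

Consider where 4 can go in row 2.
row 2, column 2 is out (column 2 already has a 4).
So the only cell in row 2 that can hold 4 is row 2, column 1.
That is column 1.

1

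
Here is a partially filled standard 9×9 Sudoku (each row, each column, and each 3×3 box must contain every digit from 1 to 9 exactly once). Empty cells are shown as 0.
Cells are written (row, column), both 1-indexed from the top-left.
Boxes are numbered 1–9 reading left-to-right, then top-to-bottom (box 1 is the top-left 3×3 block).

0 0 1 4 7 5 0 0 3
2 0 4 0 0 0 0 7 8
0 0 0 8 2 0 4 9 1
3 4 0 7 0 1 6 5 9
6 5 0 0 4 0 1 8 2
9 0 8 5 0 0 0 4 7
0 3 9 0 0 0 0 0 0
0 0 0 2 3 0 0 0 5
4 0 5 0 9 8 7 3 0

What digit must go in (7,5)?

5

Cell (7,5) itself could take any of {1, 5, 6} by direct elimination.
Consider where 5 can go in row 7.
(7,1) is out (box 7 already has a 5). (7,4) is out (column 4 already has a 5). (7,6) is out (column 6 already has a 5). (7,7) is out (box 9 already has a 5). The remaining empty cells in row 7 are similarly blocked.
So the only cell in row 7 that can hold 5 is (7,5).
Therefore (7,5) = 5.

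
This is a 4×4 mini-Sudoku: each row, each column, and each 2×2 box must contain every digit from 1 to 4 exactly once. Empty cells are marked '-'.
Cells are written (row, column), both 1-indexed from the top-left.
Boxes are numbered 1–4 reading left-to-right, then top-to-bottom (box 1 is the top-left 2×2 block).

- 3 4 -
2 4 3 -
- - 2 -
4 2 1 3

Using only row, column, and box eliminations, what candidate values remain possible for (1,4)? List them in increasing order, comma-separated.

Row 1 already contains {3, 4}.
Column 4 already contains {3}.
Its 2×2 block (box 2) already contains {3, 4}.
Removing those from 1–4 leaves {1, 2} as the candidates for (1,4).

1,2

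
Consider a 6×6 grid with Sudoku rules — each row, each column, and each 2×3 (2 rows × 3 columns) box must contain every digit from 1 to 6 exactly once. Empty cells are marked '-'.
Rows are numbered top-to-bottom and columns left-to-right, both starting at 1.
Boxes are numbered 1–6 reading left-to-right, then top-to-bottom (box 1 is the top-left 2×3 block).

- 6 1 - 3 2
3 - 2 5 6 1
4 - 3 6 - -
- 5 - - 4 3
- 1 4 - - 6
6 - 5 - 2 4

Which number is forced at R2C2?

4

Row 2 already contains {1, 2, 3, 5, 6}.
Column 2 already contains {1, 5, 6}.
Its 2×3 block (box 1) already contains {1, 2, 3, 6}.
The only value from 1–6 not eliminated is 4, so R2C2 = 4.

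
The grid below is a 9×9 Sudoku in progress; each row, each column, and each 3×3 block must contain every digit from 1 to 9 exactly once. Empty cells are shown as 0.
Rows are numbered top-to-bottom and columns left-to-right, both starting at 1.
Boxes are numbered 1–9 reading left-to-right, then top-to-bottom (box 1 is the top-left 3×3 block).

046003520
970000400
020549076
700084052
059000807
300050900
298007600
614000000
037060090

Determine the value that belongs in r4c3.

1

Row 4 already contains {2, 4, 5, 7, 8}.
Column 3 already contains {4, 6, 7, 8, 9}.
Its 3×3 block (box 4) already contains {3, 5, 7, 9}.
The only value from 1–9 not eliminated is 1, so r4c3 = 1.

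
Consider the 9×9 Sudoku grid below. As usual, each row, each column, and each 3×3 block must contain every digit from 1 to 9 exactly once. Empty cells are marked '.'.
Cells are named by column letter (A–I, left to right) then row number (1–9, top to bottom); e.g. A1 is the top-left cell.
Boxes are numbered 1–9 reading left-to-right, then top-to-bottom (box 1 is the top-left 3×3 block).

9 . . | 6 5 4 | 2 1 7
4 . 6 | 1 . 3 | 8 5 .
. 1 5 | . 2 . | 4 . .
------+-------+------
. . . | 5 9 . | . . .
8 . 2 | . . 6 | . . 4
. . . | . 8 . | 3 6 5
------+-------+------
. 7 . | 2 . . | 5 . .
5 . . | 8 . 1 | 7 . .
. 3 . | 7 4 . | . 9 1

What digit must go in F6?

Cell F6 itself could take any of {2, 7} by direct elimination.
Consider where 2 can go in row 6.
A6 is out (box 4 already has a 2).
B6 is out (box 4 already has a 2).
C6 is out (column C already has a 2).
D6 is out (column D already has a 2).
So the only cell in row 6 that can hold 2 is F6.
Therefore F6 = 2.

2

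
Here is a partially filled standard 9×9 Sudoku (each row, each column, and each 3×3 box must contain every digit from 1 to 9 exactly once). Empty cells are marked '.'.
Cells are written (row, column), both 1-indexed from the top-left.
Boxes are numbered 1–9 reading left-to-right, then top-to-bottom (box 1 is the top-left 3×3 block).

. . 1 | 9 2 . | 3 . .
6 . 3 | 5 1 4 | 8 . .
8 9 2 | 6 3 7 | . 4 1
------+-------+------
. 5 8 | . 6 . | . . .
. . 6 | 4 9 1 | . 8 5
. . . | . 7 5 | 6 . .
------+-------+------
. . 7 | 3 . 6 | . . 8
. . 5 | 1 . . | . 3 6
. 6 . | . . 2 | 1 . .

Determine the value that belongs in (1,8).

6

Cell (1,8) itself could take any of {5, 6, 7} by direct elimination.
Consider where 6 can go in column 8.
(2,8) is out (row 2 already has a 6).
(4,8) is out (row 4 already has a 6).
(6,8) is out (row 6 already has a 6).
(7,8) is out (row 7 already has a 6).
(9,8) is out (row 9 already has a 6).
So the only cell in column 8 that can hold 6 is (1,8).
Therefore (1,8) = 6.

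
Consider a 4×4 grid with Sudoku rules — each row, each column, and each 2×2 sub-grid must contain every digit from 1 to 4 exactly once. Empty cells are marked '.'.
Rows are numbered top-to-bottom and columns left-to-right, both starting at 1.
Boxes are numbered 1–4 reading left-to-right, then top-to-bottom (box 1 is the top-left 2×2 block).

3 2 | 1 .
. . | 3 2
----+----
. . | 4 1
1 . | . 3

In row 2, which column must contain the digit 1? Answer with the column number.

Consider where 1 can go in row 2.
R2C1 is out (column 1 already has a 1).
So the only cell in row 2 that can hold 1 is R2C2.
That is column 2.

2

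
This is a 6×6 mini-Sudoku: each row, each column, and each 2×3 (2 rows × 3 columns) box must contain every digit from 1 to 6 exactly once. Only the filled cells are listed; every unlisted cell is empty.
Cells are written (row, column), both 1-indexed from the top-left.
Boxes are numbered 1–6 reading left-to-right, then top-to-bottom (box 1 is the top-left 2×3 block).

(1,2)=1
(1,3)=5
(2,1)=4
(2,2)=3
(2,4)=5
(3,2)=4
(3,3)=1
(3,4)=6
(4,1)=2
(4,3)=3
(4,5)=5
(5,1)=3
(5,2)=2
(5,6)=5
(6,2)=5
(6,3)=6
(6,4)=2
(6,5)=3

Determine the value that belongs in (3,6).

3

Cell (3,6) itself could take any of {2, 3} by direct elimination.
Consider where 3 can go in box 4.
(3,5) is out (column 5 already has a 3).
(4,4) is out (row 4 already has a 3).
(4,6) is out (row 4 already has a 3).
So the only cell in box 4 that can hold 3 is (3,6).
Therefore (3,6) = 3.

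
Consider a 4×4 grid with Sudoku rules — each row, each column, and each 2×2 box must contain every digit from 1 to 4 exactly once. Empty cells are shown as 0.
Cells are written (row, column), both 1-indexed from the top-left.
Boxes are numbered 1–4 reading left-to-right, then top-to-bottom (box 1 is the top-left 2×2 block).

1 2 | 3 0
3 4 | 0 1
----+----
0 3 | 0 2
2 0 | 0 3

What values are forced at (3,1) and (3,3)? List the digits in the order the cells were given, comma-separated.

4,1

For (3,1):
  Row 3 already contains {2, 3}.
  Column 1 already contains {1, 2, 3}.
  Its 2×2 block (box 3) already contains {2, 3}.
  The only value from 1–4 not eliminated is 4, so (3,1) = 4.
For (3,3):
  Consider where 1 can go in row 3.
  (3,1) is out (column 1 already has a 1).
  So the only cell in row 3 that can hold 1 is (3,3).
  So (3,3) = 1.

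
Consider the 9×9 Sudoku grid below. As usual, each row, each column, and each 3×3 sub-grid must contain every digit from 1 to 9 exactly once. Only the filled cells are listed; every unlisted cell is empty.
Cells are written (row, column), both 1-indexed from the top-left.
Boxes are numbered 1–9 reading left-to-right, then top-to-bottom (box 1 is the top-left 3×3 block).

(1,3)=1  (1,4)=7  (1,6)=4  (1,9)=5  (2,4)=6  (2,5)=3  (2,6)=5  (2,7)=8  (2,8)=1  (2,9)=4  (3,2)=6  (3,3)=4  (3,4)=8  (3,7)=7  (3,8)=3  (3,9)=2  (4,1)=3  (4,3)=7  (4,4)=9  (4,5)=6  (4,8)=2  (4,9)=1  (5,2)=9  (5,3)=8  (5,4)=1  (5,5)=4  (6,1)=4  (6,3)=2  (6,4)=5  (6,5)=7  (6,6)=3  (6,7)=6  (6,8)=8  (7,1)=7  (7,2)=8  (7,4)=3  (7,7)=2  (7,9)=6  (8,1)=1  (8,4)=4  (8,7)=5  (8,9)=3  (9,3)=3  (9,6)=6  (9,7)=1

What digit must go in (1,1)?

8

Cell (1,1) itself could take any of {2, 8, 9} by direct elimination.
Consider where 8 can go in row 1.
(1,2) is out (column 2 already has a 8).
(1,5) is out (box 2 already has a 8).
(1,7) is out (column 7 already has a 8).
(1,8) is out (column 8 already has a 8).
So the only cell in row 1 that can hold 8 is (1,1).
Therefore (1,1) = 8.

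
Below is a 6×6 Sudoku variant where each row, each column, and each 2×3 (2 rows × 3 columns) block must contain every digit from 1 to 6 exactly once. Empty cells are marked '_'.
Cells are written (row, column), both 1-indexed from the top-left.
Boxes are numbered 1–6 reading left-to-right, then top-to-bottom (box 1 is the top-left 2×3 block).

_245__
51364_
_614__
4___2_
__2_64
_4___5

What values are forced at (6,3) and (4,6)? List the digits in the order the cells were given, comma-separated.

6,6

For (6,3):
  Row 6 already contains {4, 5}.
  Column 3 already contains {1, 2, 3, 4}.
  Its 2×3 block (box 5) already contains {2, 4}.
  The only value from 1–6 not eliminated is 6, so (6,3) = 6.
For (4,6):
  Consider where 6 can go in box 4.
  (3,5) is out (row 3 already has a 6).
  (3,6) is out (row 3 already has a 6).
  (4,4) is out (column 4 already has a 6).
  So the only cell in box 4 that can hold 6 is (4,6).
  So (4,6) = 6.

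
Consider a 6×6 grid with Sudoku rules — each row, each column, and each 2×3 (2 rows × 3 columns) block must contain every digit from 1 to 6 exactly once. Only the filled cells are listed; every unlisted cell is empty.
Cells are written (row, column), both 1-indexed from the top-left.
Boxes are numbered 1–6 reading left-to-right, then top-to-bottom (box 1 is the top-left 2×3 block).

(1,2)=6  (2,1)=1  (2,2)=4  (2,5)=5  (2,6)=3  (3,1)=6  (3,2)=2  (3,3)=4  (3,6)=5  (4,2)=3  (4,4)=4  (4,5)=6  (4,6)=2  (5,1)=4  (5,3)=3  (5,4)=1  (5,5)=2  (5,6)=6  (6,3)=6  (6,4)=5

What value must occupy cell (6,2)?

1

Row 6 already contains {5, 6}.
Column 2 already contains {2, 3, 4, 6}.
Its 2×3 block (box 5) already contains {3, 4, 6}.
The only value from 1–6 not eliminated is 1, so (6,2) = 1.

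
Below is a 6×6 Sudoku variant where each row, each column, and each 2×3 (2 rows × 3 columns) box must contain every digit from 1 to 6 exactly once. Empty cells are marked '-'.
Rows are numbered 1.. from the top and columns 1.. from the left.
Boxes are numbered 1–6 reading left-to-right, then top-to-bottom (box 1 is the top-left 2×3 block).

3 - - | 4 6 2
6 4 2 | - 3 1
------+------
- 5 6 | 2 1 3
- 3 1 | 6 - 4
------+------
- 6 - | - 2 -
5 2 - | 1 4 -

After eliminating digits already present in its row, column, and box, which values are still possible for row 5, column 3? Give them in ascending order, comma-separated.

Row 5 already contains {2, 6}.
Column 3 already contains {1, 2, 6}.
Its 2×3 block (box 5) already contains {2, 5, 6}.
Removing those from 1–6 leaves {3, 4} as the candidates for row 5, column 3.

3,4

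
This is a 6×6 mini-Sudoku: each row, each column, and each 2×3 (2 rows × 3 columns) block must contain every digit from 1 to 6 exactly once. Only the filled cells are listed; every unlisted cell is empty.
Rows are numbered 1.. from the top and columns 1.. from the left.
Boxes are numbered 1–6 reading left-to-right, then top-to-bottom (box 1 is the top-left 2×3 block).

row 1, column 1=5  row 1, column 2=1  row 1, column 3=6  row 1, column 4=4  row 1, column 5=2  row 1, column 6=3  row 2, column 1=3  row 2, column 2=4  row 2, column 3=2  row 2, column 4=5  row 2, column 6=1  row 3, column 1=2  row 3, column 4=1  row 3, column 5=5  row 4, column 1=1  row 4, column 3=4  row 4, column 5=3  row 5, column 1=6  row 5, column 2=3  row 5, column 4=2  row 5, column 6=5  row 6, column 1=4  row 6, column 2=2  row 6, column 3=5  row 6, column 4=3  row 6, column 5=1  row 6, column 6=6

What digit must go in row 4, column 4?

Row 4 already contains {1, 3, 4}.
Column 4 already contains {1, 2, 3, 4, 5}.
Its 2×3 block (box 4) already contains {1, 3, 5}.
The only value from 1–6 not eliminated is 6, so row 4, column 4 = 6.

6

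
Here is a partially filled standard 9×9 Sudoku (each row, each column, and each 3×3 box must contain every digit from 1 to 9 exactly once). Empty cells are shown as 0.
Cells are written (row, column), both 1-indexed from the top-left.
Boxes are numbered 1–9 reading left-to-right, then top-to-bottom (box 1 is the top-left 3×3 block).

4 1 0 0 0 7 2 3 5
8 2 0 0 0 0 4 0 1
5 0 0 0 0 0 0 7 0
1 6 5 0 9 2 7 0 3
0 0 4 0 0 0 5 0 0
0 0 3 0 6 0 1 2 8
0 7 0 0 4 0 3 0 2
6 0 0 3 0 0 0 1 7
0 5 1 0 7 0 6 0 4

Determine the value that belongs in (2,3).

Cell (2,3) itself could take any of {6, 7, 9} by direct elimination.
Consider where 7 can go in row 2.
(2,4) is out (box 2 already has a 7).
(2,5) is out (column 5 already has a 7).
(2,6) is out (column 6 already has a 7).
(2,8) is out (column 8 already has a 7).
So the only cell in row 2 that can hold 7 is (2,3).
Therefore (2,3) = 7.

7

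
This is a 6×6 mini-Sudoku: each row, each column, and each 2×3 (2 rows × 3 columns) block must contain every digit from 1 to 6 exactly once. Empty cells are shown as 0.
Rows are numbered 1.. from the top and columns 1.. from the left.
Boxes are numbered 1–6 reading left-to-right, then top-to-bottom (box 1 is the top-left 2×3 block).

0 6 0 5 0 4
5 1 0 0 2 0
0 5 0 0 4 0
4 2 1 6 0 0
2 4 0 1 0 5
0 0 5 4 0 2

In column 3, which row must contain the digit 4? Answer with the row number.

2

Consider where 4 can go in column 3.
row 1, column 3 is out (row 1 already has a 4).
row 3, column 3 is out (row 3 already has a 4).
row 5, column 3 is out (row 5 already has a 4).
So the only cell in column 3 that can hold 4 is row 2, column 3.
That is row 2.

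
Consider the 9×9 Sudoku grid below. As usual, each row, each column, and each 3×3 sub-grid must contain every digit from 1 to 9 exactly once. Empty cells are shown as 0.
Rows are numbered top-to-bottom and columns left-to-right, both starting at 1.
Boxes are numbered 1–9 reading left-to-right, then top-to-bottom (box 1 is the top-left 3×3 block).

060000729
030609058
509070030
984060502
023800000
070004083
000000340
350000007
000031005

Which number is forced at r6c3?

Cell r6c3 itself could take any of {1, 5, 6} by direct elimination.
Consider where 5 can go in column 3.
r1c3 is out (box 1 already has a 5).
r2c3 is out (row 2 already has a 5).
r7c3 is out (box 7 already has a 5).
r8c3 is out (row 8 already has a 5).
r9c3 is out (row 9 already has a 5).
So the only cell in column 3 that can hold 5 is r6c3.
Therefore r6c3 = 5.

5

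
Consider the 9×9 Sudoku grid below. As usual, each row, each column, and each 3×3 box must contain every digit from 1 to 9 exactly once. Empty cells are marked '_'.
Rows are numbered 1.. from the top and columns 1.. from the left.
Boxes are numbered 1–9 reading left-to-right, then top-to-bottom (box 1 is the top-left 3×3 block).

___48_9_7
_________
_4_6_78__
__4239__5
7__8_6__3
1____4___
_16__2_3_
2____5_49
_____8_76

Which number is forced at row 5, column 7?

4

Cell row 5, column 7 itself could take any of {1, 2, 4} by direct elimination.
Consider where 4 can go in row 5.
row 5, column 2 is out (column 2 already has a 4).
row 5, column 3 is out (column 3 already has a 4).
row 5, column 5 is out (box 5 already has a 4).
row 5, column 8 is out (column 8 already has a 4).
So the only cell in row 5 that can hold 4 is row 5, column 7.
Therefore row 5, column 7 = 4.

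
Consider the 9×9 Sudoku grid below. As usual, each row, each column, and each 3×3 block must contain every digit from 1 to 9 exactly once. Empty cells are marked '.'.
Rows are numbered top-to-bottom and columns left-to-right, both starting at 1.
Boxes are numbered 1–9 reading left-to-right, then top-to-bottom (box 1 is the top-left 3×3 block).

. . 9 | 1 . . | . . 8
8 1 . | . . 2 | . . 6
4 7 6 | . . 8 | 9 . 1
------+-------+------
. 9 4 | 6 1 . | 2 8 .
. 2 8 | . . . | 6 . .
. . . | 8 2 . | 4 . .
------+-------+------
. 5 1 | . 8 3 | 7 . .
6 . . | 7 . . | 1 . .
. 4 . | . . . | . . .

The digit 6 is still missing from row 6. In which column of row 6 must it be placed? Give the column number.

2

Consider where 6 can go in row 6.
r6c1 is out (column 1 already has a 6).
r6c3 is out (column 3 already has a 6).
r6c6 is out (box 5 already has a 6).
r6c8 is out (box 6 already has a 6).
r6c9 is out (column 9 already has a 6).
So the only cell in row 6 that can hold 6 is r6c2.
That is column 2.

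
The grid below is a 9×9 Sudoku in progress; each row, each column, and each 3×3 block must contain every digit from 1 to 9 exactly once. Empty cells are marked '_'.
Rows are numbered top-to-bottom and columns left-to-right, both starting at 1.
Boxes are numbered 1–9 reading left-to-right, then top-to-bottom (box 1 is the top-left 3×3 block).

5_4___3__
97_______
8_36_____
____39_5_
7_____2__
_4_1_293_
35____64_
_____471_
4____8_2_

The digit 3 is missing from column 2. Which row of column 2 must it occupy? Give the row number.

5

Consider where 3 can go in column 2.
r1c2 is out (row 1 already has a 3).
r3c2 is out (row 3 already has a 3).
r4c2 is out (row 4 already has a 3).
r8c2 is out (box 7 already has a 3).
r9c2 is out (box 7 already has a 3).
So the only cell in column 2 that can hold 3 is r5c2.
That is row 5.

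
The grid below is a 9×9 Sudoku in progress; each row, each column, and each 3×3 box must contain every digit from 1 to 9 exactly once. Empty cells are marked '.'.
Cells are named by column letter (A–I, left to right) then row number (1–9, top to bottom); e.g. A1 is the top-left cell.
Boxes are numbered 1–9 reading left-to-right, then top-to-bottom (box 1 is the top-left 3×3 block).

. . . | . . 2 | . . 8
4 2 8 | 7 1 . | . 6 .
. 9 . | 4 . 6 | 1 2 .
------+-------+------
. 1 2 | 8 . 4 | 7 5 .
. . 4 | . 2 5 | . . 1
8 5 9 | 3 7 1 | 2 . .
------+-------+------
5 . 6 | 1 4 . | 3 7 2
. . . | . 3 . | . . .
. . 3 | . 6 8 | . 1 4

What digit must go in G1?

4

Cell G1 itself could take any of {4, 5, 9} by direct elimination.
Consider where 4 can go in column G.
G2 is out (row 2 already has a 4).
G5 is out (row 5 already has a 4).
G8 is out (box 9 already has a 4).
G9 is out (row 9 already has a 4).
So the only cell in column G that can hold 4 is G1.
Therefore G1 = 4.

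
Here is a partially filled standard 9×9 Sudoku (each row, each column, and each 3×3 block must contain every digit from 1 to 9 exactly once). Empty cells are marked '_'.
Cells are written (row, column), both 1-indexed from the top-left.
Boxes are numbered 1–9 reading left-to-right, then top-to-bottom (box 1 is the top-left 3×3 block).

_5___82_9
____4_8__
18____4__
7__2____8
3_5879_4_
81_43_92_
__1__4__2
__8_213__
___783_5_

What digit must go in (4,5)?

Cell (4,5) itself could take any of {1, 5, 6} by direct elimination.
Consider where 1 can go in box 5.
(4,6) is out (column 6 already has a 1).
(6,6) is out (row 6 already has a 1).
So the only cell in box 5 that can hold 1 is (4,5).
Therefore (4,5) = 1.

1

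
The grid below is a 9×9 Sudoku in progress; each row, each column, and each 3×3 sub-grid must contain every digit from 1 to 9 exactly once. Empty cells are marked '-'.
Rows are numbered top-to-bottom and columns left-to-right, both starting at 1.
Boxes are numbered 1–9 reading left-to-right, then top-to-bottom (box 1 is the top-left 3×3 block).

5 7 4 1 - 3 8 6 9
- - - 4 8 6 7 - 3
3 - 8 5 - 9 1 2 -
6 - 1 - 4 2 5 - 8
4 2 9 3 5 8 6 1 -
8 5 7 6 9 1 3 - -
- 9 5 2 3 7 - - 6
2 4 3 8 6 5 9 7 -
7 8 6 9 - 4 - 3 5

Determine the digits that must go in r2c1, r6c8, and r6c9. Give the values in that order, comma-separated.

9,4,2

For r2c1:
  Consider where 9 can go in row 2.
  r2c2 is out (column 2 already has a 9).
  r2c3 is out (column 3 already has a 9).
  r2c8 is out (box 3 already has a 9).
  So the only cell in row 2 that can hold 9 is r2c1.
  So r2c1 = 9.
For r6c8:
  Row 6 already contains {1, 3, 5, 6, 7, 8, 9}.
  Column 8 already contains {1, 2, 3, 6, 7}.
  Its 3×3 block (box 6) already contains {1, 3, 5, 6, 8}.
  The only value from 1–9 not eliminated is 4, so r6c8 = 4.
For r6c9:
  Consider where 2 can go in column 9.
  r3c9 is out (row 3 already has a 2).
  r5c9 is out (row 5 already has a 2).
  r8c9 is out (row 8 already has a 2).
  So the only cell in column 9 that can hold 2 is r6c9.
  So r6c9 = 2.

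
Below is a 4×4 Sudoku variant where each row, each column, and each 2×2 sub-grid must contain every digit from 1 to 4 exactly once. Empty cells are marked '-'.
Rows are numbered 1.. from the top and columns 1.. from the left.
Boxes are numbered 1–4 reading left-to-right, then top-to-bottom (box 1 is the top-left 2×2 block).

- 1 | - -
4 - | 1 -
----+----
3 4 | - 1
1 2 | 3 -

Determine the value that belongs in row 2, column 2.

Row 2 already contains {1, 4}.
Column 2 already contains {1, 2, 4}.
Its 2×2 block (box 1) already contains {1, 4}.
The only value from 1–4 not eliminated is 3, so row 2, column 2 = 3.

3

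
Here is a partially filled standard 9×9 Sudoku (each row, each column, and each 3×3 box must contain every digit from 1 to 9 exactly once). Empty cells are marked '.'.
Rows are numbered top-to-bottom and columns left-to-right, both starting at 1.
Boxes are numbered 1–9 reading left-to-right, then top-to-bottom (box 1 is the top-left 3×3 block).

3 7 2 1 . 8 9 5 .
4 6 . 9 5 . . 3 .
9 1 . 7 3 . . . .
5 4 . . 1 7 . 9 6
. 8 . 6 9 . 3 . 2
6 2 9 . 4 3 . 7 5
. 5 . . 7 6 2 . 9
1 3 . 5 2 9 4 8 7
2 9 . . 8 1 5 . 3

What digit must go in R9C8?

6

Row 9 already contains {1, 2, 3, 5, 8, 9}.
Column 8 already contains {3, 5, 7, 8, 9}.
Its 3×3 block (box 9) already contains {2, 3, 4, 5, 7, 8, 9}.
The only value from 1–9 not eliminated is 6, so R9C8 = 6.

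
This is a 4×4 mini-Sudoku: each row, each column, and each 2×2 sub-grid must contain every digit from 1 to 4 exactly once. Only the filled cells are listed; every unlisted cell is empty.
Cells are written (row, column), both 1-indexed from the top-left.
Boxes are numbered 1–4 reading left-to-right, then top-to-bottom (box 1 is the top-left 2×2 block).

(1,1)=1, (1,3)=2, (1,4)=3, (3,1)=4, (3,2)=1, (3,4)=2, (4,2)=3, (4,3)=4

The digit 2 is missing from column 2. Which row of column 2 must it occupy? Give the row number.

2

Consider where 2 can go in column 2.
(1,2) is out (row 1 already has a 2).
So the only cell in column 2 that can hold 2 is (2,2).
That is row 2.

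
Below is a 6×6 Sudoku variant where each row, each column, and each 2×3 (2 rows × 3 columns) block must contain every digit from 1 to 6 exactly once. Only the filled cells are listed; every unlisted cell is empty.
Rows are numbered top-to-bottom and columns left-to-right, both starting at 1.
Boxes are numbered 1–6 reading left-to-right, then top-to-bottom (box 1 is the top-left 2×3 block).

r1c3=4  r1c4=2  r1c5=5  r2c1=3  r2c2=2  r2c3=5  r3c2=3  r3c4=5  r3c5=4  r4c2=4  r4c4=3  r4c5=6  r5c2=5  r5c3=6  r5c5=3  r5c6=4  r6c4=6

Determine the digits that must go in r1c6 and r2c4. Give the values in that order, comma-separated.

For r1c6:
  Consider where 3 can go in box 2.
  r2c4 is out (row 2 already has a 3).
  r2c5 is out (row 2 already has a 3).
  r2c6 is out (row 2 already has a 3).
  So the only cell in box 2 that can hold 3 is r1c6.
  So r1c6 = 3.
For r2c4:
  Consider where 4 can go in column 4.
  r5c4 is out (row 5 already has a 4).
  So the only cell in column 4 that can hold 4 is r2c4.
  So r2c4 = 4.

3,4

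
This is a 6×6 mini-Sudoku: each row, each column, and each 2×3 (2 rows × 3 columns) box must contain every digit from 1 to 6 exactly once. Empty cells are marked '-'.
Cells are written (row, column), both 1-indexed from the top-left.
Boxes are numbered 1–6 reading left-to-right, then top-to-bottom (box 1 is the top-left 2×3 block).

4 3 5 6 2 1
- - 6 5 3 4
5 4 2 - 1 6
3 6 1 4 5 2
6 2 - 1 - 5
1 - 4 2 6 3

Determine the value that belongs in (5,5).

Row 5 already contains {1, 2, 5, 6}.
Column 5 already contains {1, 2, 3, 5, 6}.
Its 2×3 block (box 6) already contains {1, 2, 3, 5, 6}.
The only value from 1–6 not eliminated is 4, so (5,5) = 4.

4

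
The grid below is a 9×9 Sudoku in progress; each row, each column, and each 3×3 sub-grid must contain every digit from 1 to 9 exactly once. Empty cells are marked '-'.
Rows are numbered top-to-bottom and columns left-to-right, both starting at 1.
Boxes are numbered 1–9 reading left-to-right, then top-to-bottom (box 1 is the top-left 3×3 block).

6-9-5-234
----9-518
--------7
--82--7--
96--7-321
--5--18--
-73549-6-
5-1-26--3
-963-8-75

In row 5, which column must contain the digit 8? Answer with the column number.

Consider where 8 can go in row 5.
R5C3 is out (column 3 already has a 8).
R5C6 is out (column 6 already has a 8).
So the only cell in row 5 that can hold 8 is R5C4.
That is column 4.

4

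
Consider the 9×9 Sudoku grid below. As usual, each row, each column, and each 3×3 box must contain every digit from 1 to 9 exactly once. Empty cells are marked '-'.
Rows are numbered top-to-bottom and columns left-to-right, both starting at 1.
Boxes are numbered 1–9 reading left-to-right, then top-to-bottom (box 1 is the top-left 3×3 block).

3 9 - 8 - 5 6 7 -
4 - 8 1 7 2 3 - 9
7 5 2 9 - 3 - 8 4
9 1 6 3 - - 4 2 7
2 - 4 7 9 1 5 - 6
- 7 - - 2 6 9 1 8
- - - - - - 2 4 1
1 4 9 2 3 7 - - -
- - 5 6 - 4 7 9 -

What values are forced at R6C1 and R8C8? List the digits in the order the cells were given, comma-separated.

5,6

For R6C1:
  Row 6 already contains {1, 2, 6, 7, 8, 9}.
  Column 1 already contains {1, 2, 3, 4, 7, 9}.
  Its 3×3 block (box 4) already contains {1, 2, 4, 6, 7, 9}.
  The only value from 1–9 not eliminated is 5, so R6C1 = 5.
For R8C8:
  Consider where 6 can go in column 8.
  R2C8 is out (box 3 already has a 6).
  R5C8 is out (row 5 already has a 6).
  So the only cell in column 8 that can hold 6 is R8C8.
  So R8C8 = 6.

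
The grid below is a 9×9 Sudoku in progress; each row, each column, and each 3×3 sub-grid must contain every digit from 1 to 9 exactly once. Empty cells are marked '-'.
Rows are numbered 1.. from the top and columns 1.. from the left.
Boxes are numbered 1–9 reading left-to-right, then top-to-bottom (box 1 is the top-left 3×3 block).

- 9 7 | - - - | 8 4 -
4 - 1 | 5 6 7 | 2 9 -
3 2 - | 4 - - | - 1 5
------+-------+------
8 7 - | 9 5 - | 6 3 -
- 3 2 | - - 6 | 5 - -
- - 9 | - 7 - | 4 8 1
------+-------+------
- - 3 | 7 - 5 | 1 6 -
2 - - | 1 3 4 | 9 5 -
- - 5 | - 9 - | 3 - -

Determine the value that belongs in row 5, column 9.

Cell row 5, column 9 itself could take any of {7, 9} by direct elimination.
Consider where 9 can go in box 6.
row 4, column 9 is out (row 4 already has a 9).
row 5, column 8 is out (column 8 already has a 9).
So the only cell in box 6 that can hold 9 is row 5, column 9.
Therefore row 5, column 9 = 9.

9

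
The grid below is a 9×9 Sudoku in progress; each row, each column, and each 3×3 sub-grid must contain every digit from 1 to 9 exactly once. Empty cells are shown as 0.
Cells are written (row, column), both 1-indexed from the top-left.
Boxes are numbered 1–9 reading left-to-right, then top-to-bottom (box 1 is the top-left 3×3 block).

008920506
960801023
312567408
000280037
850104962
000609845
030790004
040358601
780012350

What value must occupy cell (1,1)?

4

Row 1 already contains {2, 5, 6, 8, 9}.
Column 1 already contains {3, 7, 8, 9}.
Its 3×3 block (box 1) already contains {1, 2, 3, 6, 8, 9}.
The only value from 1–9 not eliminated is 4, so (1,1) = 4.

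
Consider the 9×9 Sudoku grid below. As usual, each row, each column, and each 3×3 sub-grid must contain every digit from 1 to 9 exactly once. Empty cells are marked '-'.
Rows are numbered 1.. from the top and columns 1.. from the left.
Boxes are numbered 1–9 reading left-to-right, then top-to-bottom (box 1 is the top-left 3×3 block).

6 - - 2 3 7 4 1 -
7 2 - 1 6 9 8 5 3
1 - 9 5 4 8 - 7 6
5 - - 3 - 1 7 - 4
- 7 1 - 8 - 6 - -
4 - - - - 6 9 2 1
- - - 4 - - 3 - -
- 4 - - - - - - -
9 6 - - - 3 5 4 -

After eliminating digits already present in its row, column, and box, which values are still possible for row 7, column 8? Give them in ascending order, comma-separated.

Row 7 already contains {3, 4}.
Column 8 already contains {1, 2, 4, 5, 7}.
Its 3×3 block (box 9) already contains {3, 4, 5}.
Removing those from 1–9 leaves {6, 8, 9} as the candidates for row 7, column 8.

6,8,9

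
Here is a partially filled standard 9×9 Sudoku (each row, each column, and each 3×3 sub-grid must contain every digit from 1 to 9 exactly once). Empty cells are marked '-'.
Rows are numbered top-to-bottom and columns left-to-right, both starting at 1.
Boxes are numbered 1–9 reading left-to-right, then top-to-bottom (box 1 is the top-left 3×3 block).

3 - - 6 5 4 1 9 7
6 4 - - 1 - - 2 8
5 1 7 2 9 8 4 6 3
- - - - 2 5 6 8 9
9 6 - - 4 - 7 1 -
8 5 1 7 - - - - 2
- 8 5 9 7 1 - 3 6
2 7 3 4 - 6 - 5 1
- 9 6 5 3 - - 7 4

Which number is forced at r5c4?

8

Cell r5c4 itself could take any of {3, 8} by direct elimination.
Consider where 8 can go in box 5.
r4c4 is out (row 4 already has a 8).
r5c6 is out (column 6 already has a 8).
r6c5 is out (row 6 already has a 8).
r6c6 is out (row 6 already has a 8).
So the only cell in box 5 that can hold 8 is r5c4.
Therefore r5c4 = 8.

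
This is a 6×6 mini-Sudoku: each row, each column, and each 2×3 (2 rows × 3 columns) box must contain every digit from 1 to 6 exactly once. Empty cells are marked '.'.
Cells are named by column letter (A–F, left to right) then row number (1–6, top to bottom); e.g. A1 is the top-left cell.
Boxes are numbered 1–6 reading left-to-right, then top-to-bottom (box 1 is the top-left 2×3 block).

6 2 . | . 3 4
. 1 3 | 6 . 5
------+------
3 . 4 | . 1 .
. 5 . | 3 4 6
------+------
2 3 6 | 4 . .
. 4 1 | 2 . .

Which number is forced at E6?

6

Cell E6 itself could take any of {5, 6} by direct elimination.
Consider where 6 can go in box 6.
E5 is out (row 5 already has a 6).
F5 is out (row 5 already has a 6).
F6 is out (column F already has a 6).
So the only cell in box 6 that can hold 6 is E6.
Therefore E6 = 6.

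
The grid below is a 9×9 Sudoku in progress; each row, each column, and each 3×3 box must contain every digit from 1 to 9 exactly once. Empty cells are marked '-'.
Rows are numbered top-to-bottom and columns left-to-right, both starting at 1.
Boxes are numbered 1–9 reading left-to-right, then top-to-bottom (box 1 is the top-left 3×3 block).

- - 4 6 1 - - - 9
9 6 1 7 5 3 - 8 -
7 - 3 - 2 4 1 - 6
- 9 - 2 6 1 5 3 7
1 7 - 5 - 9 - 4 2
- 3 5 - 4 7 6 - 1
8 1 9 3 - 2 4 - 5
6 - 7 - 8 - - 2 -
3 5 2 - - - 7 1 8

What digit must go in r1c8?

Cell r1c8 itself could take any of {5, 7} by direct elimination.
Consider where 7 can go in column 8.
r3c8 is out (row 3 already has a 7).
r6c8 is out (row 6 already has a 7).
r7c8 is out (box 9 already has a 7).
So the only cell in column 8 that can hold 7 is r1c8.
Therefore r1c8 = 7.

7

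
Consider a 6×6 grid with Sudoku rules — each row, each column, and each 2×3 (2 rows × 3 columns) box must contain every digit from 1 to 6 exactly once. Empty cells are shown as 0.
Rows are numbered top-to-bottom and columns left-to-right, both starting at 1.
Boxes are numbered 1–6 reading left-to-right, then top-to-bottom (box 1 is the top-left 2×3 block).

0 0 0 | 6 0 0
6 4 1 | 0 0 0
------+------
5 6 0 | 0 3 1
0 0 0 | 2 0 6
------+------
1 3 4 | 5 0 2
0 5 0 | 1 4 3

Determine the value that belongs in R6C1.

Row 6 already contains {1, 3, 4, 5}.
Column 1 already contains {1, 5, 6}.
Its 2×3 block (box 5) already contains {1, 3, 4, 5}.
The only value from 1–6 not eliminated is 2, so R6C1 = 2.

2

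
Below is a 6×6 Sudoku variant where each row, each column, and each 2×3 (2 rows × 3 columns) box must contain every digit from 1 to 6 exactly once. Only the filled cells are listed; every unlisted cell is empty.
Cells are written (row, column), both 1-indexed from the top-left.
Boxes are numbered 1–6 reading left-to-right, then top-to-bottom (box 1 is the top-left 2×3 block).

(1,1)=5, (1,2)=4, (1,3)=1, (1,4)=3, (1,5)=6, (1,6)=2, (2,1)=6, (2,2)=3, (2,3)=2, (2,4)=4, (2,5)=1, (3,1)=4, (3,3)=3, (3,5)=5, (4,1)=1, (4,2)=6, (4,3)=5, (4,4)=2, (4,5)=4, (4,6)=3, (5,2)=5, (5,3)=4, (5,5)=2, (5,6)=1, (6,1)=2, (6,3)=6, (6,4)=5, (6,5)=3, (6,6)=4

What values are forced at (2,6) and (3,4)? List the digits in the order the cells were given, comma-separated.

5,1

For (2,6):
  Row 2 already contains {1, 2, 3, 4, 6}.
  Column 6 already contains {1, 2, 3, 4}.
  Its 2×3 block (box 2) already contains {1, 2, 3, 4, 6}.
  The only value from 1–6 not eliminated is 5, so (2,6) = 5.
For (3,4):
  Consider where 1 can go in row 3.
  (3,2) is out (box 3 already has a 1).
  (3,6) is out (column 6 already has a 1).
  So the only cell in row 3 that can hold 1 is (3,4).
  So (3,4) = 1.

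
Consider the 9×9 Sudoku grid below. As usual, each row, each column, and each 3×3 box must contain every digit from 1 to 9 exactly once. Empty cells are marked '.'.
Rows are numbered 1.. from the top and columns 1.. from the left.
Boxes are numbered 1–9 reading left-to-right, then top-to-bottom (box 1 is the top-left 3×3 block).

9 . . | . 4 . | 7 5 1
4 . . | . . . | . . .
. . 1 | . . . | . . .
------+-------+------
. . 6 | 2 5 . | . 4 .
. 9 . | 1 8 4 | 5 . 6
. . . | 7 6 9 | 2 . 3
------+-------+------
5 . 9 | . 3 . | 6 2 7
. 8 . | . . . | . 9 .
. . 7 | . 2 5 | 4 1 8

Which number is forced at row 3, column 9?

4

Cell row 3, column 9 itself could take any of {2, 4, 9} by direct elimination.
Consider where 4 can go in box 3.
row 2, column 7 is out (row 2 already has a 4).
row 2, column 8 is out (row 2 already has a 4).
row 2, column 9 is out (row 2 already has a 4).
row 3, column 7 is out (column 7 already has a 4).
row 3, column 8 is out (column 8 already has a 4).
So the only cell in box 3 that can hold 4 is row 3, column 9.
Therefore row 3, column 9 = 4.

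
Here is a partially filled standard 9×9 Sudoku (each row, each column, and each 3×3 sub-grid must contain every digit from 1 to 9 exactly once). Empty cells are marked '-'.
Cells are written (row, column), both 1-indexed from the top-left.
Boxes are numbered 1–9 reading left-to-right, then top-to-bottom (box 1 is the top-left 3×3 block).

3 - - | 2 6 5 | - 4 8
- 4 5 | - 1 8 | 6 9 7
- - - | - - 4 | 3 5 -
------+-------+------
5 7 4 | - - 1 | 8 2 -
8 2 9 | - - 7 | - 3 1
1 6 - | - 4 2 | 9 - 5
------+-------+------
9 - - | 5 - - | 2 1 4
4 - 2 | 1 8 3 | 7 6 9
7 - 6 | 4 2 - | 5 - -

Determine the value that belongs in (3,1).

6

Cell (3,1) itself could take any of {2, 6} by direct elimination.
Consider where 6 can go in row 3.
(3,2) is out (column 2 already has a 6).
(3,3) is out (column 3 already has a 6).
(3,4) is out (box 2 already has a 6).
(3,5) is out (column 5 already has a 6).
(3,9) is out (box 3 already has a 6).
So the only cell in row 3 that can hold 6 is (3,1).
Therefore (3,1) = 6.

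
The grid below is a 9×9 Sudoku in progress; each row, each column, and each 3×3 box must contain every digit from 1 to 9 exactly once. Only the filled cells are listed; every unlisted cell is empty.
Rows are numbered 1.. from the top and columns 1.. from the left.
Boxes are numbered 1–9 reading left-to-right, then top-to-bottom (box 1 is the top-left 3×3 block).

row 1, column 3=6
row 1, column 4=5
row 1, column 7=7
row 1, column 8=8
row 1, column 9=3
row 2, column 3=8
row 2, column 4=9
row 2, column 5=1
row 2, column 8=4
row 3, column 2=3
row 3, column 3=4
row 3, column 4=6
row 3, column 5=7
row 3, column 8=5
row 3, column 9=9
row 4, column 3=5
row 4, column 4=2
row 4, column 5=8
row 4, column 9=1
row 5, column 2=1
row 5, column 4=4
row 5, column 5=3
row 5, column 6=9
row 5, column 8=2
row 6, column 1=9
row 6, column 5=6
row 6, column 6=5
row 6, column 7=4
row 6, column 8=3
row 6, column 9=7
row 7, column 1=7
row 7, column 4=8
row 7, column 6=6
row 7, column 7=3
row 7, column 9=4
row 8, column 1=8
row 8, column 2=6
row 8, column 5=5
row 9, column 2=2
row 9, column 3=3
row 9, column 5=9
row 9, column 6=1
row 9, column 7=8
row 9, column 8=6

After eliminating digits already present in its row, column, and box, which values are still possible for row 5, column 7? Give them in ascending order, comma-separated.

Row 5 already contains {1, 2, 3, 4, 9}.
Column 7 already contains {3, 4, 7, 8}.
Its 3×3 block (box 6) already contains {1, 2, 3, 4, 7}.
Removing those from 1–9 leaves {5, 6} as the candidates for row 5, column 7.

5,6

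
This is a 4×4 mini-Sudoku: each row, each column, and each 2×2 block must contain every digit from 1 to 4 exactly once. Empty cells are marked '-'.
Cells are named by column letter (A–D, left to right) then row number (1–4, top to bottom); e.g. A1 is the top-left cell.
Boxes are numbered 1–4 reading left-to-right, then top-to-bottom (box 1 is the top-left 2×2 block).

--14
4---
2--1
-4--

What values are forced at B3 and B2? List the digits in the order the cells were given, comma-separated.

3,1

For B3:
  Row 3 already contains {1, 2}.
  Column B already contains {4}.
  Its 2×2 block (box 3) already contains {2, 4}.
  The only value from 1–4 not eliminated is 3, so B3 = 3.
For B2:
  Consider where 1 can go in column B.
  B1 is out (row 1 already has a 1).
  B3 is out (row 3 already has a 1).
  So the only cell in column B that can hold 1 is B2.
  So B2 = 1.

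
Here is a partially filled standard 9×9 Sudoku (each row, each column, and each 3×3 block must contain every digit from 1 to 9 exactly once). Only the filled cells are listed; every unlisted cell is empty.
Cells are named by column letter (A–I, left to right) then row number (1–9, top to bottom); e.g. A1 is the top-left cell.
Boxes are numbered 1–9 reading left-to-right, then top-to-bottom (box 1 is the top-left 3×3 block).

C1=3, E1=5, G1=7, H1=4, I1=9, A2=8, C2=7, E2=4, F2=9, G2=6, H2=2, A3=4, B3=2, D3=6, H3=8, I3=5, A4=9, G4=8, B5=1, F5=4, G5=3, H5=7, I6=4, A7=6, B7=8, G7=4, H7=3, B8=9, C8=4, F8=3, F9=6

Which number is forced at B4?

4

Cell B4 itself could take any of {3, 4, 5, 6, 7} by direct elimination.
Consider where 4 can go in column B.
B1 is out (row 1 already has a 4).
B2 is out (row 2 already has a 4).
B6 is out (row 6 already has a 4).
B9 is out (box 7 already has a 4).
So the only cell in column B that can hold 4 is B4.
Therefore B4 = 4.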